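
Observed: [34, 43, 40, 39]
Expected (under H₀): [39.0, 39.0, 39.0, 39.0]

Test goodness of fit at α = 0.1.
Chi-square goodness of fit test:
H₀: observed counts match expected distribution
H₁: observed counts differ from expected distribution
df = k - 1 = 3
χ² = Σ(O - E)²/E
   = (34 - 39.0)²/39.0 + (43 - 39.0)²/39.0 + (40 - 39.0)²/39.0 + (39 - 39.0)²/39.0
   = 0.641 + 0.410 + 0.026 + 0.000
   = 1.08
p-value = 0.7826

Since p-value > α = 0.1, we fail to reject H₀.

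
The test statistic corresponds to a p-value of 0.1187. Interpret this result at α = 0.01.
Since p = 0.1187 > α = 0.01, fail to reject H₀.
There is insufficient evidence to reject the null hypothesis; the result is not statistically significant at the 0.01 level.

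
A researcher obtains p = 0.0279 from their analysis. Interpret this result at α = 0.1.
Since p = 0.0279 < α = 0.1, reject H₀.
There is sufficient evidence to reject the null hypothesis; the result is statistically significant at the 0.1 level.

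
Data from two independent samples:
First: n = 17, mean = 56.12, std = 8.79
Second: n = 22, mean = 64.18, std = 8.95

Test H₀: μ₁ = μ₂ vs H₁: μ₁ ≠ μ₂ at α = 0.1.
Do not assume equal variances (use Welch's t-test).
Welch's two-sample t-test:
H₀: μ₁ = μ₂
H₁: μ₁ ≠ μ₂
s₁²/n₁ = 8.79²/17 = 4.5449,  s₂²/n₂ = 8.95²/22 = 3.6410
SE = √(s₁²/n₁ + s₂²/n₂) = √(4.5449 + 3.6410) = 2.8611
df (Welch-Satterthwaite) = (s₁²/n₁ + s₂²/n₂)² / [(s₁²/n₁)²/(n₁-1) + (s₂²/n₂)²/(n₂-1)] ≈ 34.86
t = (x̄₁ - x̄₂) / SE = (56.12 - 64.18) / 2.8611 = -8.06 / 2.8611 = -2.817
p-value = 0.0079

Since p-value < α = 0.1, we reject H₀.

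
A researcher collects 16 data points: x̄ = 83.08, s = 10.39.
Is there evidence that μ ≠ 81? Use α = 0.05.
One-sample t-test:
H₀: μ = 81
H₁: μ ≠ 81
df = n - 1 = 15
t = (x̄ - μ₀) / (s/√n) = (83.08 - 81) / (10.39/√16) = 0.801
p-value = 0.4358

Since p-value > α = 0.05, we fail to reject H₀.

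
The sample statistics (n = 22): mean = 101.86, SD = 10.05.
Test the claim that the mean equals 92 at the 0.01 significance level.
One-sample t-test:
H₀: μ = 92
H₁: μ ≠ 92
df = n - 1 = 21
t = (x̄ - μ₀) / (s/√n) = (101.86 - 92) / (10.05/√22) = 4.602
p-value = 0.0002

Since p-value < α = 0.01, we reject H₀.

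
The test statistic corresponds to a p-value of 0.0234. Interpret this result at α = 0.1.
Since p = 0.0234 < α = 0.1, reject H₀.
There is sufficient evidence to reject the null hypothesis; the result is statistically significant at the 0.1 level.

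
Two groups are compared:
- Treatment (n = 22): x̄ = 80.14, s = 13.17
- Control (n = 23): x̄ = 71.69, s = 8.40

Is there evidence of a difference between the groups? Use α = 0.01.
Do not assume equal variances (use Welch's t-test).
Welch's two-sample t-test:
H₀: μ₁ = μ₂
H₁: μ₁ ≠ μ₂
s₁²/n₁ = 13.17²/22 = 7.8840,  s₂²/n₂ = 8.40²/23 = 3.0678
SE = √(s₁²/n₁ + s₂²/n₂) = √(7.8840 + 3.0678) = 3.3094
df (Welch-Satterthwaite) = (s₁²/n₁ + s₂²/n₂)² / [(s₁²/n₁)²/(n₁-1) + (s₂²/n₂)²/(n₂-1)] ≈ 35.41
t = (x̄₁ - x̄₂) / SE = (80.14 - 71.69) / 3.3094 = 8.45 / 3.3094 = 2.553
p-value = 0.0151

Since p-value > α = 0.01, we fail to reject H₀.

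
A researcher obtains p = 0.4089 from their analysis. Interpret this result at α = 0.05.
Since p = 0.4089 > α = 0.05, fail to reject H₀.
There is insufficient evidence to reject the null hypothesis; the result is not statistically significant at the 0.05 level.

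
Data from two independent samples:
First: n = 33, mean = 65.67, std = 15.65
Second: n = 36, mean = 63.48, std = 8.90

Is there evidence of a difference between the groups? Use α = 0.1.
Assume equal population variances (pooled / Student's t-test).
Student's two-sample t-test (equal variances):
H₀: μ₁ = μ₂
H₁: μ₁ ≠ μ₂
df = n₁ + n₂ - 2 = 67
Pooled variance s_p² = [(n₁-1)s₁² + (n₂-1)s₂²] / (n₁ + n₂ - 2) = [(32)(15.65²) + (35)(8.90²)] / 67 = 158.3563
SE = √(s_p²(1/n₁ + 1/n₂)) = √(158.3563 × (1/33 + 1/36)) = 3.0327
t = (x̄₁ - x̄₂) / SE = (65.67 - 63.48) / 3.0327 = 2.19 / 3.0327 = 0.722
p-value = 0.4727

Since p-value > α = 0.1, we fail to reject H₀.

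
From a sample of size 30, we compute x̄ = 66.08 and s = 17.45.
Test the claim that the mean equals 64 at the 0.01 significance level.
One-sample t-test:
H₀: μ = 64
H₁: μ ≠ 64
df = n - 1 = 29
t = (x̄ - μ₀) / (s/√n) = (66.08 - 64) / (17.45/√30) = 0.653
p-value = 0.5190

Since p-value > α = 0.01, we fail to reject H₀.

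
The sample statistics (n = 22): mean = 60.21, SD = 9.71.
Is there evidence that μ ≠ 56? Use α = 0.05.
One-sample t-test:
H₀: μ = 56
H₁: μ ≠ 56
df = n - 1 = 21
t = (x̄ - μ₀) / (s/√n) = (60.21 - 56) / (9.71/√22) = 2.034
p-value = 0.0548

Since p-value > α = 0.05, we fail to reject H₀.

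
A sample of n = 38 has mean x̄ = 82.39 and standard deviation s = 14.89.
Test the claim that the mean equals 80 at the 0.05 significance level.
One-sample t-test:
H₀: μ = 80
H₁: μ ≠ 80
df = n - 1 = 37
t = (x̄ - μ₀) / (s/√n) = (82.39 - 80) / (14.89/√38) = 0.989
p-value = 0.3289

Since p-value > α = 0.05, we fail to reject H₀.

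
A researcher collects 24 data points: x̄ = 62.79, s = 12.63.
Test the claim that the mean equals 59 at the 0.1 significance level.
One-sample t-test:
H₀: μ = 59
H₁: μ ≠ 59
df = n - 1 = 23
t = (x̄ - μ₀) / (s/√n) = (62.79 - 59) / (12.63/√24) = 1.470
p-value = 0.1551

Since p-value > α = 0.1, we fail to reject H₀.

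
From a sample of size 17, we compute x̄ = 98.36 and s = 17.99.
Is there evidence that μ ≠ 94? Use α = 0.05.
One-sample t-test:
H₀: μ = 94
H₁: μ ≠ 94
df = n - 1 = 16
t = (x̄ - μ₀) / (s/√n) = (98.36 - 94) / (17.99/√17) = 0.999
p-value = 0.3325

Since p-value > α = 0.05, we fail to reject H₀.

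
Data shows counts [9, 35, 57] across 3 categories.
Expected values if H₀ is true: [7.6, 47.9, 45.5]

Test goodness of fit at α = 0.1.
Chi-square goodness of fit test:
H₀: observed counts match expected distribution
H₁: observed counts differ from expected distribution
df = k - 1 = 2
χ² = Σ(O - E)²/E
   = (9 - 7.6)²/7.6 + (35 - 47.9)²/47.9 + (57 - 45.5)²/45.5
   = 0.258 + 3.474 + 2.907
   = 6.64
p-value = 0.0362

Since p-value < α = 0.1, we reject H₀.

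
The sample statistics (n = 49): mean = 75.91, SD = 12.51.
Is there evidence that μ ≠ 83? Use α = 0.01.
One-sample t-test:
H₀: μ = 83
H₁: μ ≠ 83
df = n - 1 = 48
t = (x̄ - μ₀) / (s/√n) = (75.91 - 83) / (12.51/√49) = -3.967
p-value = 0.0002

Since p-value < α = 0.01, we reject H₀.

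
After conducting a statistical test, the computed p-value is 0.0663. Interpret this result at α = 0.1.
Since p = 0.0663 < α = 0.1, reject H₀.
There is sufficient evidence to reject the null hypothesis; the result is statistically significant at the 0.1 level.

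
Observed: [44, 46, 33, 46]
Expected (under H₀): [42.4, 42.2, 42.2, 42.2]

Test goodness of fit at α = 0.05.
Chi-square goodness of fit test:
H₀: observed counts match expected distribution
H₁: observed counts differ from expected distribution
df = k - 1 = 3
χ² = Σ(O - E)²/E
   = (44 - 42.4)²/42.4 + (46 - 42.2)²/42.2 + (33 - 42.2)²/42.2 + (46 - 42.2)²/42.2
   = 0.060 + 0.342 + 2.006 + 0.342
   = 2.75
p-value = 0.4317

Since p-value > α = 0.05, we fail to reject H₀.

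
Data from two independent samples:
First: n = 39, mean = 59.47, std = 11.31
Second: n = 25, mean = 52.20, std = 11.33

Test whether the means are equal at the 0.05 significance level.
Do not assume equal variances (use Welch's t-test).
Welch's two-sample t-test:
H₀: μ₁ = μ₂
H₁: μ₁ ≠ μ₂
s₁²/n₁ = 11.31²/39 = 3.2799,  s₂²/n₂ = 11.33²/25 = 5.1348
SE = √(s₁²/n₁ + s₂²/n₂) = √(3.2799 + 5.1348) = 2.9008
df (Welch-Satterthwaite) = (s₁²/n₁ + s₂²/n₂)² / [(s₁²/n₁)²/(n₁-1) + (s₂²/n₂)²/(n₂-1)] ≈ 51.25
t = (x̄₁ - x̄₂) / SE = (59.47 - 52.20) / 2.9008 = 7.27 / 2.9008 = 2.506
p-value = 0.0154

Since p-value < α = 0.05, we reject H₀.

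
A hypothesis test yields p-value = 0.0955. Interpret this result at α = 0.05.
Since p = 0.0955 > α = 0.05, fail to reject H₀.
There is insufficient evidence to reject the null hypothesis; the result is not statistically significant at the 0.05 level.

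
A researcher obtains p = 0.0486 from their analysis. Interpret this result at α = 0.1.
Since p = 0.0486 < α = 0.1, reject H₀.
There is sufficient evidence to reject the null hypothesis; the result is statistically significant at the 0.1 level.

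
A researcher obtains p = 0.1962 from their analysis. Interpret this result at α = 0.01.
Since p = 0.1962 > α = 0.01, fail to reject H₀.
There is insufficient evidence to reject the null hypothesis; the result is not statistically significant at the 0.01 level.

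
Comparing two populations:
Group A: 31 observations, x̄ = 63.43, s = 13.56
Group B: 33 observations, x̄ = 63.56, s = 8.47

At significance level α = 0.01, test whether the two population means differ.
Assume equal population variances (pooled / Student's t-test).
Student's two-sample t-test (equal variances):
H₀: μ₁ = μ₂
H₁: μ₁ ≠ μ₂
df = n₁ + n₂ - 2 = 62
Pooled variance s_p² = [(n₁-1)s₁² + (n₂-1)s₂²] / (n₁ + n₂ - 2) = [(30)(13.56²) + (32)(8.47²)] / 62 = 125.9987
SE = √(s_p²(1/n₁ + 1/n₂)) = √(125.9987 × (1/31 + 1/33)) = 2.8076
t = (x̄₁ - x̄₂) / SE = (63.43 - 63.56) / 2.8076 = -0.13 / 2.8076 = -0.046
p-value = 0.9632

Since p-value > α = 0.01, we fail to reject H₀.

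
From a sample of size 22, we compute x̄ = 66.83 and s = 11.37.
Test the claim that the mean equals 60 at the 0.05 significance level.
One-sample t-test:
H₀: μ = 60
H₁: μ ≠ 60
df = n - 1 = 21
t = (x̄ - μ₀) / (s/√n) = (66.83 - 60) / (11.37/√22) = 2.818
p-value = 0.0103

Since p-value < α = 0.05, we reject H₀.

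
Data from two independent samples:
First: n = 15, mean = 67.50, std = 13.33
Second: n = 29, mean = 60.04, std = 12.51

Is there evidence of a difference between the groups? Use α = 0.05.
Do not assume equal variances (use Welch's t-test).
Welch's two-sample t-test:
H₀: μ₁ = μ₂
H₁: μ₁ ≠ μ₂
s₁²/n₁ = 13.33²/15 = 11.8459,  s₂²/n₂ = 12.51²/29 = 5.3966
SE = √(s₁²/n₁ + s₂²/n₂) = √(11.8459 + 5.3966) = 4.1524
df (Welch-Satterthwaite) = (s₁²/n₁ + s₂²/n₂)² / [(s₁²/n₁)²/(n₁-1) + (s₂²/n₂)²/(n₂-1)] ≈ 26.87
t = (x̄₁ - x̄₂) / SE = (67.50 - 60.04) / 4.1524 = 7.46 / 4.1524 = 1.797
p-value = 0.0837

Since p-value > α = 0.05, we fail to reject H₀.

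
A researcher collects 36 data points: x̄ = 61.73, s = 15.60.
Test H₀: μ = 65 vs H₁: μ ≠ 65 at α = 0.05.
One-sample t-test:
H₀: μ = 65
H₁: μ ≠ 65
df = n - 1 = 35
t = (x̄ - μ₀) / (s/√n) = (61.73 - 65) / (15.60/√36) = -1.258
p-value = 0.2168

Since p-value > α = 0.05, we fail to reject H₀.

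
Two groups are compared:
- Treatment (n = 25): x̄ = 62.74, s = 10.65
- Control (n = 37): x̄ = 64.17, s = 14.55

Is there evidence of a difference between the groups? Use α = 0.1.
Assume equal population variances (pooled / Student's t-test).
Student's two-sample t-test (equal variances):
H₀: μ₁ = μ₂
H₁: μ₁ ≠ μ₂
df = n₁ + n₂ - 2 = 60
Pooled variance s_p² = [(n₁-1)s₁² + (n₂-1)s₂²] / (n₁ + n₂ - 2) = [(24)(10.65²) + (36)(14.55²)] / 60 = 172.3905
SE = √(s_p²(1/n₁ + 1/n₂)) = √(172.3905 × (1/25 + 1/37)) = 3.3992
t = (x̄₁ - x̄₂) / SE = (62.74 - 64.17) / 3.3992 = -1.43 / 3.3992 = -0.421
p-value = 0.6755

Since p-value > α = 0.1, we fail to reject H₀.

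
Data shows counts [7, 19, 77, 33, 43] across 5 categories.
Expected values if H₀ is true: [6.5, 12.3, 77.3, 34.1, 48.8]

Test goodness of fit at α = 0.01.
Chi-square goodness of fit test:
H₀: observed counts match expected distribution
H₁: observed counts differ from expected distribution
df = k - 1 = 4
χ² = Σ(O - E)²/E
   = (7 - 6.5)²/6.5 + (19 - 12.3)²/12.3 + (77 - 77.3)²/77.3 + (33 - 34.1)²/34.1 + (43 - 48.8)²/48.8
   = 0.038 + 3.650 + 0.001 + 0.035 + 0.689
   = 4.41
p-value = 0.3529

Since p-value > α = 0.01, we fail to reject H₀.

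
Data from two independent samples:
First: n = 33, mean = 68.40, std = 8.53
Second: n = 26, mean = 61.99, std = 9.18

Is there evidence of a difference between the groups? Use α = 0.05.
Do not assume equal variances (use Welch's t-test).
Welch's two-sample t-test:
H₀: μ₁ = μ₂
H₁: μ₁ ≠ μ₂
s₁²/n₁ = 8.53²/33 = 2.2049,  s₂²/n₂ = 9.18²/26 = 3.2412
SE = √(s₁²/n₁ + s₂²/n₂) = √(2.2049 + 3.2412) = 2.3337
df (Welch-Satterthwaite) = (s₁²/n₁ + s₂²/n₂)² / [(s₁²/n₁)²/(n₁-1) + (s₂²/n₂)²/(n₂-1)] ≈ 51.84
t = (x̄₁ - x̄₂) / SE = (68.40 - 61.99) / 2.3337 = 6.41 / 2.3337 = 2.747
p-value = 0.0083

Since p-value < α = 0.05, we reject H₀.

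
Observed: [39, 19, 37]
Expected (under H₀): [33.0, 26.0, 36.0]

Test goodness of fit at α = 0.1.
Chi-square goodness of fit test:
H₀: observed counts match expected distribution
H₁: observed counts differ from expected distribution
df = k - 1 = 2
χ² = Σ(O - E)²/E
   = (39 - 33.0)²/33.0 + (19 - 26.0)²/26.0 + (37 - 36.0)²/36.0
   = 1.091 + 1.885 + 0.028
   = 3.00
p-value = 0.2228

Since p-value > α = 0.1, we fail to reject H₀.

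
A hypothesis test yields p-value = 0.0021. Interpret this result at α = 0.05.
Since p = 0.0021 < α = 0.05, reject H₀.
There is sufficient evidence to reject the null hypothesis; the result is statistically significant at the 0.05 level.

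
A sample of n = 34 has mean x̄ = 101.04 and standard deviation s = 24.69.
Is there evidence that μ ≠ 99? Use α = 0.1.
One-sample t-test:
H₀: μ = 99
H₁: μ ≠ 99
df = n - 1 = 33
t = (x̄ - μ₀) / (s/√n) = (101.04 - 99) / (24.69/√34) = 0.482
p-value = 0.6331

Since p-value > α = 0.1, we fail to reject H₀.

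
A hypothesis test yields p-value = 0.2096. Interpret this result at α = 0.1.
Since p = 0.2096 > α = 0.1, fail to reject H₀.
There is insufficient evidence to reject the null hypothesis; the result is not statistically significant at the 0.1 level.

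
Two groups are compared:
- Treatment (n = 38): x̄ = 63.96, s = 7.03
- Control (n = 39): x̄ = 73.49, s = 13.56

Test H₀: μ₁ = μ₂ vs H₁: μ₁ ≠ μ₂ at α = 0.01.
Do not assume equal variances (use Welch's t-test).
Welch's two-sample t-test:
H₀: μ₁ = μ₂
H₁: μ₁ ≠ μ₂
s₁²/n₁ = 7.03²/38 = 1.3006,  s₂²/n₂ = 13.56²/39 = 4.7147
SE = √(s₁²/n₁ + s₂²/n₂) = √(1.3006 + 4.7147) = 2.4526
df (Welch-Satterthwaite) = (s₁²/n₁ + s₂²/n₂)² / [(s₁²/n₁)²/(n₁-1) + (s₂²/n₂)²/(n₂-1)] ≈ 57.37
t = (x̄₁ - x̄₂) / SE = (63.96 - 73.49) / 2.4526 = -9.53 / 2.4526 = -3.886
p-value = 0.0003

Since p-value < α = 0.01, we reject H₀.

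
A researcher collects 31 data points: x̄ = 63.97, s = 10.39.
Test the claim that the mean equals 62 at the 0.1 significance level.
One-sample t-test:
H₀: μ = 62
H₁: μ ≠ 62
df = n - 1 = 30
t = (x̄ - μ₀) / (s/√n) = (63.97 - 62) / (10.39/√31) = 1.056
p-value = 0.2995

Since p-value > α = 0.1, we fail to reject H₀.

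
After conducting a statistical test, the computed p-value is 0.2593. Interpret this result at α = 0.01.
Since p = 0.2593 > α = 0.01, fail to reject H₀.
There is insufficient evidence to reject the null hypothesis; the result is not statistically significant at the 0.01 level.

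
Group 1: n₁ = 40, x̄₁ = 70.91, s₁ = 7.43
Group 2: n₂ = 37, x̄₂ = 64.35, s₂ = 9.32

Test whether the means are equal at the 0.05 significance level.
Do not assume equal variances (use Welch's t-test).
Welch's two-sample t-test:
H₀: μ₁ = μ₂
H₁: μ₁ ≠ μ₂
s₁²/n₁ = 7.43²/40 = 1.3801,  s₂²/n₂ = 9.32²/37 = 2.3476
SE = √(s₁²/n₁ + s₂²/n₂) = √(1.3801 + 2.3476) = 1.9307
df (Welch-Satterthwaite) = (s₁²/n₁ + s₂²/n₂)² / [(s₁²/n₁)²/(n₁-1) + (s₂²/n₂)²/(n₂-1)] ≈ 68.82
t = (x̄₁ - x̄₂) / SE = (70.91 - 64.35) / 1.9307 = 6.56 / 1.9307 = 3.398
p-value = 0.0011

Since p-value < α = 0.05, we reject H₀.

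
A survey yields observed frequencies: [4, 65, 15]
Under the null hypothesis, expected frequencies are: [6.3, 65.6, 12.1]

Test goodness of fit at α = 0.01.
Chi-square goodness of fit test:
H₀: observed counts match expected distribution
H₁: observed counts differ from expected distribution
df = k - 1 = 2
χ² = Σ(O - E)²/E
   = (4 - 6.3)²/6.3 + (65 - 65.6)²/65.6 + (15 - 12.1)²/12.1
   = 0.840 + 0.005 + 0.695
   = 1.54
p-value = 0.4630

Since p-value > α = 0.01, we fail to reject H₀.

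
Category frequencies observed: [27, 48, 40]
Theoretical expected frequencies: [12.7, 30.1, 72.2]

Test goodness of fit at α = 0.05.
Chi-square goodness of fit test:
H₀: observed counts match expected distribution
H₁: observed counts differ from expected distribution
df = k - 1 = 2
χ² = Σ(O - E)²/E
   = (27 - 12.7)²/12.7 + (48 - 30.1)²/30.1 + (40 - 72.2)²/72.2
   = 16.102 + 10.645 + 14.361
   = 41.11
p-value < 0.0001

Since p-value < α = 0.05, we reject H₀.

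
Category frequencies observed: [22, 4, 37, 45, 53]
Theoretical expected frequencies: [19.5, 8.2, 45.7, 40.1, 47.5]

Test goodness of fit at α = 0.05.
Chi-square goodness of fit test:
H₀: observed counts match expected distribution
H₁: observed counts differ from expected distribution
df = k - 1 = 4
χ² = Σ(O - E)²/E
   = (22 - 19.5)²/19.5 + (4 - 8.2)²/8.2 + (37 - 45.7)²/45.7 + (45 - 40.1)²/40.1 + (53 - 47.5)²/47.5
   = 0.321 + 2.151 + 1.656 + 0.599 + 0.637
   = 5.36
p-value = 0.2520

Since p-value > α = 0.05, we fail to reject H₀.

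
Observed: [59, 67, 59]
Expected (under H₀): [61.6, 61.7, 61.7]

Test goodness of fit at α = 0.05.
Chi-square goodness of fit test:
H₀: observed counts match expected distribution
H₁: observed counts differ from expected distribution
df = k - 1 = 2
χ² = Σ(O - E)²/E
   = (59 - 61.6)²/61.6 + (67 - 61.7)²/61.7 + (59 - 61.7)²/61.7
   = 0.110 + 0.455 + 0.118
   = 0.68
p-value = 0.7106

Since p-value > α = 0.05, we fail to reject H₀.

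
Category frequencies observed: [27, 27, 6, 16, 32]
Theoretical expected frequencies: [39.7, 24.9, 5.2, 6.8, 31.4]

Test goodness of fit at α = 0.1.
Chi-square goodness of fit test:
H₀: observed counts match expected distribution
H₁: observed counts differ from expected distribution
df = k - 1 = 4
χ² = Σ(O - E)²/E
   = (27 - 39.7)²/39.7 + (27 - 24.9)²/24.9 + (6 - 5.2)²/5.2 + (16 - 6.8)²/6.8 + (32 - 31.4)²/31.4
   = 4.063 + 0.177 + 0.123 + 12.447 + 0.011
   = 16.82
p-value = 0.0021

Since p-value < α = 0.1, we reject H₀.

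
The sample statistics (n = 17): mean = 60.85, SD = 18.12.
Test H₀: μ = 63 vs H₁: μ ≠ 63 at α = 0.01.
One-sample t-test:
H₀: μ = 63
H₁: μ ≠ 63
df = n - 1 = 16
t = (x̄ - μ₀) / (s/√n) = (60.85 - 63) / (18.12/√17) = -0.489
p-value = 0.6313

Since p-value > α = 0.01, we fail to reject H₀.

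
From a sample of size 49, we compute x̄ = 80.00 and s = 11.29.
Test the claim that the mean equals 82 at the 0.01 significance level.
One-sample t-test:
H₀: μ = 82
H₁: μ ≠ 82
df = n - 1 = 48
t = (x̄ - μ₀) / (s/√n) = (80.00 - 82) / (11.29/√49) = -1.240
p-value = 0.2210

Since p-value > α = 0.01, we fail to reject H₀.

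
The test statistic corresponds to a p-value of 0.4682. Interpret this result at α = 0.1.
Since p = 0.4682 > α = 0.1, fail to reject H₀.
There is insufficient evidence to reject the null hypothesis; the result is not statistically significant at the 0.1 level.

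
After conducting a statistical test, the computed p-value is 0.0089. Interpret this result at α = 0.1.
Since p = 0.0089 < α = 0.1, reject H₀.
There is sufficient evidence to reject the null hypothesis; the result is statistically significant at the 0.1 level.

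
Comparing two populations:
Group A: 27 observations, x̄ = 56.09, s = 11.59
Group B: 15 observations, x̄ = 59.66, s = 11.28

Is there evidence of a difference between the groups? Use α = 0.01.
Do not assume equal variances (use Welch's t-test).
Welch's two-sample t-test:
H₀: μ₁ = μ₂
H₁: μ₁ ≠ μ₂
s₁²/n₁ = 11.59²/27 = 4.9751,  s₂²/n₂ = 11.28²/15 = 8.4826
SE = √(s₁²/n₁ + s₂²/n₂) = √(4.9751 + 8.4826) = 3.6685
df (Welch-Satterthwaite) = (s₁²/n₁ + s₂²/n₂)² / [(s₁²/n₁)²/(n₁-1) + (s₂²/n₂)²/(n₂-1)] ≈ 29.73
t = (x̄₁ - x̄₂) / SE = (56.09 - 59.66) / 3.6685 = -3.57 / 3.6685 = -0.973
p-value = 0.3383

Since p-value > α = 0.01, we fail to reject H₀.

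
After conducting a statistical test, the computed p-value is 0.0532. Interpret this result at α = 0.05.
Since p = 0.0532 > α = 0.05, fail to reject H₀.
There is insufficient evidence to reject the null hypothesis; the result is not statistically significant at the 0.05 level.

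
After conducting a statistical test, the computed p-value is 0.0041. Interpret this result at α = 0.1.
Since p = 0.0041 < α = 0.1, reject H₀.
There is sufficient evidence to reject the null hypothesis; the result is statistically significant at the 0.1 level.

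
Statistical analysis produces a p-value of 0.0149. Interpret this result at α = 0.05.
Since p = 0.0149 < α = 0.05, reject H₀.
There is sufficient evidence to reject the null hypothesis; the result is statistically significant at the 0.05 level.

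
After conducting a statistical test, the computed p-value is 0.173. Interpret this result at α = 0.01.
Since p = 0.173 > α = 0.01, fail to reject H₀.
There is insufficient evidence to reject the null hypothesis; the result is not statistically significant at the 0.01 level.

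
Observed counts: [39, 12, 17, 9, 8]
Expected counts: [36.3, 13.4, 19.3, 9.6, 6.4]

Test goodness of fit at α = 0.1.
Chi-square goodness of fit test:
H₀: observed counts match expected distribution
H₁: observed counts differ from expected distribution
df = k - 1 = 4
χ² = Σ(O - E)²/E
   = (39 - 36.3)²/36.3 + (12 - 13.4)²/13.4 + (17 - 19.3)²/19.3 + (9 - 9.6)²/9.6 + (8 - 6.4)²/6.4
   = 0.201 + 0.146 + 0.274 + 0.037 + 0.400
   = 1.06
p-value = 0.9008

Since p-value > α = 0.1, we fail to reject H₀.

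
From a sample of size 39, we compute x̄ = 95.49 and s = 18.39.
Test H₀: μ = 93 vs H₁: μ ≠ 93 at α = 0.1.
One-sample t-test:
H₀: μ = 93
H₁: μ ≠ 93
df = n - 1 = 38
t = (x̄ - μ₀) / (s/√n) = (95.49 - 93) / (18.39/√39) = 0.846
p-value = 0.4031

Since p-value > α = 0.1, we fail to reject H₀.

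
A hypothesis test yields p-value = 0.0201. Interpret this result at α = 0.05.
Since p = 0.0201 < α = 0.05, reject H₀.
There is sufficient evidence to reject the null hypothesis; the result is statistically significant at the 0.05 level.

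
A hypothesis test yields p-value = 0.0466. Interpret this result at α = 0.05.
Since p = 0.0466 < α = 0.05, reject H₀.
There is sufficient evidence to reject the null hypothesis; the result is statistically significant at the 0.05 level.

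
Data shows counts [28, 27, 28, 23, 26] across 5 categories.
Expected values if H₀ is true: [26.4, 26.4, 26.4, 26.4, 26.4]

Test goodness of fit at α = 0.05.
Chi-square goodness of fit test:
H₀: observed counts match expected distribution
H₁: observed counts differ from expected distribution
df = k - 1 = 4
χ² = Σ(O - E)²/E
   = (28 - 26.4)²/26.4 + (27 - 26.4)²/26.4 + (28 - 26.4)²/26.4 + (23 - 26.4)²/26.4 + (26 - 26.4)²/26.4
   = 0.097 + 0.014 + 0.097 + 0.438 + 0.006
   = 0.65
p-value = 0.9572

Since p-value > α = 0.05, we fail to reject H₀.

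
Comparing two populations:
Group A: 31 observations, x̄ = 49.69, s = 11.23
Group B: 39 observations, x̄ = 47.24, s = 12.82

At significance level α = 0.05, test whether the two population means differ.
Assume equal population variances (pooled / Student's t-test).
Student's two-sample t-test (equal variances):
H₀: μ₁ = μ₂
H₁: μ₁ ≠ μ₂
df = n₁ + n₂ - 2 = 68
Pooled variance s_p² = [(n₁-1)s₁² + (n₂-1)s₂²] / (n₁ + n₂ - 2) = [(30)(11.23²) + (38)(12.82²)] / 68 = 147.4820
SE = √(s_p²(1/n₁ + 1/n₂)) = √(147.4820 × (1/31 + 1/39)) = 2.9222
t = (x̄₁ - x̄₂) / SE = (49.69 - 47.24) / 2.9222 = 2.45 / 2.9222 = 0.838
p-value = 0.4047

Since p-value > α = 0.05, we fail to reject H₀.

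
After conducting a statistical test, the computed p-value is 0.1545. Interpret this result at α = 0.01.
Since p = 0.1545 > α = 0.01, fail to reject H₀.
There is insufficient evidence to reject the null hypothesis; the result is not statistically significant at the 0.01 level.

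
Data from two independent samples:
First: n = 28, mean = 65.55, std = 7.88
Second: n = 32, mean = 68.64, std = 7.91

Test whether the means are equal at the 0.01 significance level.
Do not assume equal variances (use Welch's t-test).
Welch's two-sample t-test:
H₀: μ₁ = μ₂
H₁: μ₁ ≠ μ₂
s₁²/n₁ = 7.88²/28 = 2.2177,  s₂²/n₂ = 7.91²/32 = 1.9553
SE = √(s₁²/n₁ + s₂²/n₂) = √(2.2177 + 1.9553) = 2.0428
df (Welch-Satterthwaite) = (s₁²/n₁ + s₂²/n₂)² / [(s₁²/n₁)²/(n₁-1) + (s₂²/n₂)²/(n₂-1)] ≈ 57.00
t = (x̄₁ - x̄₂) / SE = (65.55 - 68.64) / 2.0428 = -3.09 / 2.0428 = -1.513
p-value = 0.1359

Since p-value > α = 0.01, we fail to reject H₀.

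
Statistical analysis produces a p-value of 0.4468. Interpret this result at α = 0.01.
Since p = 0.4468 > α = 0.01, fail to reject H₀.
There is insufficient evidence to reject the null hypothesis; the result is not statistically significant at the 0.01 level.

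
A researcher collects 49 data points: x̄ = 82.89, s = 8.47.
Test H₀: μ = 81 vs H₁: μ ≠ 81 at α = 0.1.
One-sample t-test:
H₀: μ = 81
H₁: μ ≠ 81
df = n - 1 = 48
t = (x̄ - μ₀) / (s/√n) = (82.89 - 81) / (8.47/√49) = 1.562
p-value = 0.1249

Since p-value > α = 0.1, we fail to reject H₀.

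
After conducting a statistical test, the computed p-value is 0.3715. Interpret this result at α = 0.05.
Since p = 0.3715 > α = 0.05, fail to reject H₀.
There is insufficient evidence to reject the null hypothesis; the result is not statistically significant at the 0.05 level.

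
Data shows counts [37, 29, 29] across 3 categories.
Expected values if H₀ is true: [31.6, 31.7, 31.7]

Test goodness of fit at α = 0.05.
Chi-square goodness of fit test:
H₀: observed counts match expected distribution
H₁: observed counts differ from expected distribution
df = k - 1 = 2
χ² = Σ(O - E)²/E
   = (37 - 31.6)²/31.6 + (29 - 31.7)²/31.7 + (29 - 31.7)²/31.7
   = 0.923 + 0.230 + 0.230
   = 1.38
p-value = 0.5009

Since p-value > α = 0.05, we fail to reject H₀.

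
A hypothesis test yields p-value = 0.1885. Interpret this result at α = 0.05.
Since p = 0.1885 > α = 0.05, fail to reject H₀.
There is insufficient evidence to reject the null hypothesis; the result is not statistically significant at the 0.05 level.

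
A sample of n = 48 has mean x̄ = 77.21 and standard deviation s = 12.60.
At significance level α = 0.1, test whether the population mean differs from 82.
One-sample t-test:
H₀: μ = 82
H₁: μ ≠ 82
df = n - 1 = 47
t = (x̄ - μ₀) / (s/√n) = (77.21 - 82) / (12.60/√48) = -2.634
p-value = 0.0114

Since p-value < α = 0.1, we reject H₀.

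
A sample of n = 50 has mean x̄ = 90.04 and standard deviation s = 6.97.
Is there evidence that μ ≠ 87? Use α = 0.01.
One-sample t-test:
H₀: μ = 87
H₁: μ ≠ 87
df = n - 1 = 49
t = (x̄ - μ₀) / (s/√n) = (90.04 - 87) / (6.97/√50) = 3.084
p-value = 0.0034

Since p-value < α = 0.01, we reject H₀.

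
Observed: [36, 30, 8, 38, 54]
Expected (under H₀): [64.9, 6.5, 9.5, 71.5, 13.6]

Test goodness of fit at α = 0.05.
Chi-square goodness of fit test:
H₀: observed counts match expected distribution
H₁: observed counts differ from expected distribution
df = k - 1 = 4
χ² = Σ(O - E)²/E
   = (36 - 64.9)²/64.9 + (30 - 6.5)²/6.5 + (8 - 9.5)²/9.5 + (38 - 71.5)²/71.5 + (54 - 13.6)²/13.6
   = 12.869 + 84.962 + 0.237 + 15.696 + 120.012
   = 233.78
p-value < 0.0001

Since p-value < α = 0.05, we reject H₀.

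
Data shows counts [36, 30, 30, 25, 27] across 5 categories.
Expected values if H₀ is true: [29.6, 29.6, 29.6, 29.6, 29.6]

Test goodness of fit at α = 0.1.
Chi-square goodness of fit test:
H₀: observed counts match expected distribution
H₁: observed counts differ from expected distribution
df = k - 1 = 4
χ² = Σ(O - E)²/E
   = (36 - 29.6)²/29.6 + (30 - 29.6)²/29.6 + (30 - 29.6)²/29.6 + (25 - 29.6)²/29.6 + (27 - 29.6)²/29.6
   = 1.384 + 0.005 + 0.005 + 0.715 + 0.228
   = 2.34
p-value = 0.6739

Since p-value > α = 0.1, we fail to reject H₀.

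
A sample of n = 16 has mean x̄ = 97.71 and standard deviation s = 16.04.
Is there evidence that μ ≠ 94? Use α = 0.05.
One-sample t-test:
H₀: μ = 94
H₁: μ ≠ 94
df = n - 1 = 15
t = (x̄ - μ₀) / (s/√n) = (97.71 - 94) / (16.04/√16) = 0.925
p-value = 0.3695

Since p-value > α = 0.05, we fail to reject H₀.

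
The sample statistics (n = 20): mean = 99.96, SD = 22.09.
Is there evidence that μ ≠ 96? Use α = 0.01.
One-sample t-test:
H₀: μ = 96
H₁: μ ≠ 96
df = n - 1 = 19
t = (x̄ - μ₀) / (s/√n) = (99.96 - 96) / (22.09/√20) = 0.802
p-value = 0.4326

Since p-value > α = 0.01, we fail to reject H₀.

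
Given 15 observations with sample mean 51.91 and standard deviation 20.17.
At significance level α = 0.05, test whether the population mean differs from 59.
One-sample t-test:
H₀: μ = 59
H₁: μ ≠ 59
df = n - 1 = 14
t = (x̄ - μ₀) / (s/√n) = (51.91 - 59) / (20.17/√15) = -1.361
p-value = 0.1949

Since p-value > α = 0.05, we fail to reject H₀.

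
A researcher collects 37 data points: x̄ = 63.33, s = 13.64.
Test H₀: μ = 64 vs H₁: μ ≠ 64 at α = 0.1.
One-sample t-test:
H₀: μ = 64
H₁: μ ≠ 64
df = n - 1 = 36
t = (x̄ - μ₀) / (s/√n) = (63.33 - 64) / (13.64/√37) = -0.299
p-value = 0.7668

Since p-value > α = 0.1, we fail to reject H₀.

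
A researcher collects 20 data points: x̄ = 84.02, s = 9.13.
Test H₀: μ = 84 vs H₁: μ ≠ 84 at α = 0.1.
One-sample t-test:
H₀: μ = 84
H₁: μ ≠ 84
df = n - 1 = 19
t = (x̄ - μ₀) / (s/√n) = (84.02 - 84) / (9.13/√20) = 0.010
p-value = 0.9923

Since p-value > α = 0.1, we fail to reject H₀.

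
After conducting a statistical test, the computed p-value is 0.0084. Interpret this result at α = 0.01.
Since p = 0.0084 < α = 0.01, reject H₀.
There is sufficient evidence to reject the null hypothesis; the result is statistically significant at the 0.01 level.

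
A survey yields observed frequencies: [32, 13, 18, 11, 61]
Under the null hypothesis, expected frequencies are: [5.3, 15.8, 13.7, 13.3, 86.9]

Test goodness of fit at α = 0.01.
Chi-square goodness of fit test:
H₀: observed counts match expected distribution
H₁: observed counts differ from expected distribution
df = k - 1 = 4
χ² = Σ(O - E)²/E
   = (32 - 5.3)²/5.3 + (13 - 15.8)²/15.8 + (18 - 13.7)²/13.7 + (11 - 13.3)²/13.3 + (61 - 86.9)²/86.9
   = 134.508 + 0.496 + 1.350 + 0.398 + 7.719
   = 144.47
p-value < 0.0001

Since p-value < α = 0.01, we reject H₀.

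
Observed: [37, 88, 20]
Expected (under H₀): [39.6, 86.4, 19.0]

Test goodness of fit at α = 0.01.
Chi-square goodness of fit test:
H₀: observed counts match expected distribution
H₁: observed counts differ from expected distribution
df = k - 1 = 2
χ² = Σ(O - E)²/E
   = (37 - 39.6)²/39.6 + (88 - 86.4)²/86.4 + (20 - 19.0)²/19.0
   = 0.171 + 0.030 + 0.053
   = 0.25
p-value = 0.8812

Since p-value > α = 0.01, we fail to reject H₀.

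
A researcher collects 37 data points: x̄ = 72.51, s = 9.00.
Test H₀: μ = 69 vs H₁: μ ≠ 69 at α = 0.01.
One-sample t-test:
H₀: μ = 69
H₁: μ ≠ 69
df = n - 1 = 36
t = (x̄ - μ₀) / (s/√n) = (72.51 - 69) / (9.00/√37) = 2.372
p-value = 0.0231

Since p-value > α = 0.01, we fail to reject H₀.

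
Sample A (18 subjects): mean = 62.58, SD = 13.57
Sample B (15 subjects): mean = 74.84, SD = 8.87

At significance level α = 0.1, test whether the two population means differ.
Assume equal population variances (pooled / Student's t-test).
Student's two-sample t-test (equal variances):
H₀: μ₁ = μ₂
H₁: μ₁ ≠ μ₂
df = n₁ + n₂ - 2 = 31
Pooled variance s_p² = [(n₁-1)s₁² + (n₂-1)s₂²] / (n₁ + n₂ - 2) = [(17)(13.57²) + (14)(8.87²)] / 31 = 136.5142
SE = √(s_p²(1/n₁ + 1/n₂)) = √(136.5142 × (1/18 + 1/15)) = 4.0847
t = (x̄₁ - x̄₂) / SE = (62.58 - 74.84) / 4.0847 = -12.26 / 4.0847 = -3.001
p-value = 0.0053

Since p-value < α = 0.1, we reject H₀.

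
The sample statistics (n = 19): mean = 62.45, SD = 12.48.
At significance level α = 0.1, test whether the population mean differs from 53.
One-sample t-test:
H₀: μ = 53
H₁: μ ≠ 53
df = n - 1 = 18
t = (x̄ - μ₀) / (s/√n) = (62.45 - 53) / (12.48/√19) = 3.301
p-value = 0.0040

Since p-value < α = 0.1, we reject H₀.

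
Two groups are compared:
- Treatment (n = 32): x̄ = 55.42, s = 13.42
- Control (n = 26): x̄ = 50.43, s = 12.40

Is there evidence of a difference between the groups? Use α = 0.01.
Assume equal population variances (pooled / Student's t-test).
Student's two-sample t-test (equal variances):
H₀: μ₁ = μ₂
H₁: μ₁ ≠ μ₂
df = n₁ + n₂ - 2 = 56
Pooled variance s_p² = [(n₁-1)s₁² + (n₂-1)s₂²] / (n₁ + n₂ - 2) = [(31)(13.42²) + (25)(12.40²)] / 56 = 168.3391
SE = √(s_p²(1/n₁ + 1/n₂)) = √(168.3391 × (1/32 + 1/26)) = 3.4257
t = (x̄₁ - x̄₂) / SE = (55.42 - 50.43) / 3.4257 = 4.99 / 3.4257 = 1.457
p-value = 0.1508

Since p-value > α = 0.01, we fail to reject H₀.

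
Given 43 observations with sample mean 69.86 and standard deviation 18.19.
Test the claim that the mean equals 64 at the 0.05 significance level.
One-sample t-test:
H₀: μ = 64
H₁: μ ≠ 64
df = n - 1 = 42
t = (x̄ - μ₀) / (s/√n) = (69.86 - 64) / (18.19/√43) = 2.113
p-value = 0.0406

Since p-value < α = 0.05, we reject H₀.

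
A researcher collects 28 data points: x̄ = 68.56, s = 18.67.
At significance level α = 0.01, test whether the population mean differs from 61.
One-sample t-test:
H₀: μ = 61
H₁: μ ≠ 61
df = n - 1 = 27
t = (x̄ - μ₀) / (s/√n) = (68.56 - 61) / (18.67/√28) = 2.143
p-value = 0.0413

Since p-value > α = 0.01, we fail to reject H₀.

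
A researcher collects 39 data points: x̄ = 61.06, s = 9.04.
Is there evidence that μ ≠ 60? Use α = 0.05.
One-sample t-test:
H₀: μ = 60
H₁: μ ≠ 60
df = n - 1 = 38
t = (x̄ - μ₀) / (s/√n) = (61.06 - 60) / (9.04/√39) = 0.732
p-value = 0.4685

Since p-value > α = 0.05, we fail to reject H₀.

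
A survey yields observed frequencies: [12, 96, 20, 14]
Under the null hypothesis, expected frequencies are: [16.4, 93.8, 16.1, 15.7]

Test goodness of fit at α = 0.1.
Chi-square goodness of fit test:
H₀: observed counts match expected distribution
H₁: observed counts differ from expected distribution
df = k - 1 = 3
χ² = Σ(O - E)²/E
   = (12 - 16.4)²/16.4 + (96 - 93.8)²/93.8 + (20 - 16.1)²/16.1 + (14 - 15.7)²/15.7
   = 1.180 + 0.052 + 0.945 + 0.184
   = 2.36
p-value = 0.5010

Since p-value > α = 0.1, we fail to reject H₀.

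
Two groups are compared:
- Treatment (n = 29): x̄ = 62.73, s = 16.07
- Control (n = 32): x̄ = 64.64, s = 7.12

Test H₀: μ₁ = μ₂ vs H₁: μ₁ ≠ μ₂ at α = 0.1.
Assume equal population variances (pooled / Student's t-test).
Student's two-sample t-test (equal variances):
H₀: μ₁ = μ₂
H₁: μ₁ ≠ μ₂
df = n₁ + n₂ - 2 = 59
Pooled variance s_p² = [(n₁-1)s₁² + (n₂-1)s₂²] / (n₁ + n₂ - 2) = [(28)(16.07²) + (31)(7.12²)] / 59 = 149.1929
SE = √(s_p²(1/n₁ + 1/n₂)) = √(149.1929 × (1/29 + 1/32)) = 3.1316
t = (x̄₁ - x̄₂) / SE = (62.73 - 64.64) / 3.1316 = -1.91 / 3.1316 = -0.610
p-value = 0.5443

Since p-value > α = 0.1, we fail to reject H₀.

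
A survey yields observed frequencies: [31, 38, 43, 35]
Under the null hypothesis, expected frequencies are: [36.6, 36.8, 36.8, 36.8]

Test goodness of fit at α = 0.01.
Chi-square goodness of fit test:
H₀: observed counts match expected distribution
H₁: observed counts differ from expected distribution
df = k - 1 = 3
χ² = Σ(O - E)²/E
   = (31 - 36.6)²/36.6 + (38 - 36.8)²/36.8 + (43 - 36.8)²/36.8 + (35 - 36.8)²/36.8
   = 0.857 + 0.039 + 1.045 + 0.088
   = 2.03
p-value = 0.5665

Since p-value > α = 0.01, we fail to reject H₀.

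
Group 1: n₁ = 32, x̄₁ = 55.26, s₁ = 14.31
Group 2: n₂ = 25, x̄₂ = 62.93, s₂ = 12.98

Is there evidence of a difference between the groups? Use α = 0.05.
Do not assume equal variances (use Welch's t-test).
Welch's two-sample t-test:
H₀: μ₁ = μ₂
H₁: μ₁ ≠ μ₂
s₁²/n₁ = 14.31²/32 = 6.3993,  s₂²/n₂ = 12.98²/25 = 6.7392
SE = √(s₁²/n₁ + s₂²/n₂) = √(6.3993 + 6.7392) = 3.6247
df (Welch-Satterthwaite) = (s₁²/n₁ + s₂²/n₂)² / [(s₁²/n₁)²/(n₁-1) + (s₂²/n₂)²/(n₂-1)] ≈ 53.72
t = (x̄₁ - x̄₂) / SE = (55.26 - 62.93) / 3.6247 = -7.67 / 3.6247 = -2.116
p-value = 0.0390

Since p-value < α = 0.05, we reject H₀.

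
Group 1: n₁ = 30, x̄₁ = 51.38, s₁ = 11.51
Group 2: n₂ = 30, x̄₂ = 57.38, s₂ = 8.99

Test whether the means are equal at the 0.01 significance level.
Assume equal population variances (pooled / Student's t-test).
Student's two-sample t-test (equal variances):
H₀: μ₁ = μ₂
H₁: μ₁ ≠ μ₂
df = n₁ + n₂ - 2 = 58
Pooled variance s_p² = [(n₁-1)s₁² + (n₂-1)s₂²] / (n₁ + n₂ - 2) = [(29)(11.51²) + (29)(8.99²)] / 58 = 106.6501
SE = √(s_p²(1/n₁ + 1/n₂)) = √(106.6501 × (1/30 + 1/30)) = 2.6665
t = (x̄₁ - x̄₂) / SE = (51.38 - 57.38) / 2.6665 = -6.00 / 2.6665 = -2.250
p-value = 0.0282

Since p-value > α = 0.01, we fail to reject H₀.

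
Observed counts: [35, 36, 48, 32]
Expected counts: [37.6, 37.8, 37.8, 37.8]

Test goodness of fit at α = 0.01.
Chi-square goodness of fit test:
H₀: observed counts match expected distribution
H₁: observed counts differ from expected distribution
df = k - 1 = 3
χ² = Σ(O - E)²/E
   = (35 - 37.6)²/37.6 + (36 - 37.8)²/37.8 + (48 - 37.8)²/37.8 + (32 - 37.8)²/37.8
   = 0.180 + 0.086 + 2.752 + 0.890
   = 3.91
p-value = 0.2716

Since p-value > α = 0.01, we fail to reject H₀.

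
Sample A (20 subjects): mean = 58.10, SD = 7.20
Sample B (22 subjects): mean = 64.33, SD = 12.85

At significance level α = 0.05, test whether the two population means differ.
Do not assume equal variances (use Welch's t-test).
Welch's two-sample t-test:
H₀: μ₁ = μ₂
H₁: μ₁ ≠ μ₂
s₁²/n₁ = 7.20²/20 = 2.5920,  s₂²/n₂ = 12.85²/22 = 7.5056
SE = √(s₁²/n₁ + s₂²/n₂) = √(2.5920 + 7.5056) = 3.1777
df (Welch-Satterthwaite) = (s₁²/n₁ + s₂²/n₂)² / [(s₁²/n₁)²/(n₁-1) + (s₂²/n₂)²/(n₂-1)] ≈ 33.58
t = (x̄₁ - x̄₂) / SE = (58.10 - 64.33) / 3.1777 = -6.23 / 3.1777 = -1.961
p-value = 0.0583

Since p-value > α = 0.05, we fail to reject H₀.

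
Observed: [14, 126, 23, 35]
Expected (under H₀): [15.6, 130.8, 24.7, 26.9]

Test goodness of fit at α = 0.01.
Chi-square goodness of fit test:
H₀: observed counts match expected distribution
H₁: observed counts differ from expected distribution
df = k - 1 = 3
χ² = Σ(O - E)²/E
   = (14 - 15.6)²/15.6 + (126 - 130.8)²/130.8 + (23 - 24.7)²/24.7 + (35 - 26.9)²/26.9
   = 0.164 + 0.176 + 0.117 + 2.439
   = 2.90
p-value = 0.4079

Since p-value > α = 0.01, we fail to reject H₀.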